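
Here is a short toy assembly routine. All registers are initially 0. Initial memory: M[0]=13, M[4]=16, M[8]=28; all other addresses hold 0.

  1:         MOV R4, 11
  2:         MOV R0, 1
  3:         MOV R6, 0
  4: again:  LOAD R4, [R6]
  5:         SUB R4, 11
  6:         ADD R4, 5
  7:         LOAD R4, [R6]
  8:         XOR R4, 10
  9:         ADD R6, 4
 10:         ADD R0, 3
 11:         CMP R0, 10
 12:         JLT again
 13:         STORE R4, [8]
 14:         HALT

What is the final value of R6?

MOV R4, 11 → R4=11
MOV R0, 1 → R0=1
MOV R6, 0 → R6=0
LOAD R4, [R6] → R4=M[0]=13
SUB R4, 11 → R4=13-11=2
ADD R4, 5 → R4=2+5=7
LOAD R4, [R6] → R4=M[0]=13
XOR R4, 10 → R4=13^10=7
ADD R6, 4 → R6=0+4=4
ADD R0, 3 → R0=1+3=4
CMP R0, 10  (cmp 4,10)
JLT again: taken
LOAD R4, [R6] → R4=M[4]=16
SUB R4, 11 → R4=16-11=5
ADD R4, 5 → R4=5+5=10
LOAD R4, [R6] → R4=M[4]=16
XOR R4, 10 → R4=16^10=26
ADD R6, 4 → R6=4+4=8
ADD R0, 3 → R0=4+3=7
CMP R0, 10  (cmp 7,10)
JLT again: taken
LOAD R4, [R6] → R4=M[8]=28
SUB R4, 11 → R4=28-11=17
ADD R4, 5 → R4=17+5=22
LOAD R4, [R6] → R4=M[8]=28
XOR R4, 10 → R4=28^10=22
ADD R6, 4 → R6=8+4=12
ADD R0, 3 → R0=7+3=10
CMP R0, 10  (cmp 10,10)
JLT again: not taken
STORE R4, [8] → M[8]=22
halt.

12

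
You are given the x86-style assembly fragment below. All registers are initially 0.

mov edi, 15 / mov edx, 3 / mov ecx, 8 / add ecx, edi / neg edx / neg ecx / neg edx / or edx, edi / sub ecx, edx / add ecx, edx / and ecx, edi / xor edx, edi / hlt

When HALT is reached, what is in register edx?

after mov edi, 15: edi=15
after mov edx, 3: edx=3
after mov ecx, 8: ecx=8
after add ecx, edi: ecx=8+15=23
after neg edx: edx=-(3)=-3
after neg ecx: ecx=-(23)=-23
after neg edx: edx=-(-3)=3
after or edx, edi: edx=3|15=15
after sub ecx, edx: ecx=(-23)-15=-38
after add ecx, edx: ecx=(-38)+15=-23
after and ecx, edi: ecx=(-23)&15=9
after xor edx, edi: edx=15^15=0
halt.

0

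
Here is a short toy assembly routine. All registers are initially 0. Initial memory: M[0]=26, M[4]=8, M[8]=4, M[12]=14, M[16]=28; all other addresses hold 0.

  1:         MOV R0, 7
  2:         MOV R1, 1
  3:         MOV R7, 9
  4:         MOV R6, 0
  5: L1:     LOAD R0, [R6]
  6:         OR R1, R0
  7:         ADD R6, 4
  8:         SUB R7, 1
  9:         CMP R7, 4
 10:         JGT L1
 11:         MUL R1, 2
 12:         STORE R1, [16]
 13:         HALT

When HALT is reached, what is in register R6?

20

R0=7
R1=1
R7=9
R6=0
R0=M[0]=26
R1=1|26=27
R6=0+4=4
R7=9-1=8
CMP R7, 4  (cmp 8,4)
JGT L1: taken
R0=M[4]=8
R1=27|8=27
R6=4+4=8
R7=8-1=7
CMP R7, 4  (cmp 7,4)
JGT L1: taken
R0=M[8]=4
R1=27|4=31
R6=8+4=12
R7=7-1=6
CMP R7, 4  (cmp 6,4)
JGT L1: taken
R0=M[12]=14
R1=31|14=31
R6=12+4=16
R7=6-1=5
CMP R7, 4  (cmp 5,4)
JGT L1: taken
R0=M[16]=28
R1=31|28=31
R6=16+4=20
R7=5-1=4
CMP R7, 4  (cmp 4,4)
JGT L1: not taken
R1=31*2=62
STORE R1, [16] → M[16]=62
halt.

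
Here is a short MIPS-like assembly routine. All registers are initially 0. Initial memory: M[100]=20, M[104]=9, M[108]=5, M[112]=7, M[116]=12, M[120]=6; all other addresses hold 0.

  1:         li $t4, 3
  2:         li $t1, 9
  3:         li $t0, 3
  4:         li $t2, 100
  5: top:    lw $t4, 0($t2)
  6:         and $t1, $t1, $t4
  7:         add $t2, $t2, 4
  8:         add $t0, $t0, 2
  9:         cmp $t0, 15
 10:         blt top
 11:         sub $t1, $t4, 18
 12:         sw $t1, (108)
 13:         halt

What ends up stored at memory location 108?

li $t4, 3 → $t4=3
li $t1, 9 → $t1=9
li $t0, 3 → $t0=3
li $t2, 100 → $t2=100
lw $t4, 0($t2) → $t4=M[100]=20
and $t1, $t1, $t4 → $t1=9&20=0
add $t2, $t2, 4 → $t2=100+4=104
add $t0, $t0, 2 → $t0=3+2=5
cmp $t0, 15  (cmp 5,15)
blt top: taken
lw $t4, 0($t2) → $t4=M[104]=9
and $t1, $t1, $t4 → $t1=0&9=0
add $t2, $t2, 4 → $t2=104+4=108
add $t0, $t0, 2 → $t0=5+2=7
cmp $t0, 15  (cmp 7,15)
blt top: taken
lw $t4, 0($t2) → $t4=M[108]=5
and $t1, $t1, $t4 → $t1=0&5=0
add $t2, $t2, 4 → $t2=108+4=112
add $t0, $t0, 2 → $t0=7+2=9
cmp $t0, 15  (cmp 9,15)
blt top: taken
lw $t4, 0($t2) → $t4=M[112]=7
and $t1, $t1, $t4 → $t1=0&7=0
add $t2, $t2, 4 → $t2=112+4=116
add $t0, $t0, 2 → $t0=9+2=11
cmp $t0, 15  (cmp 11,15)
blt top: taken
lw $t4, 0($t2) → $t4=M[116]=12
and $t1, $t1, $t4 → $t1=0&12=0
add $t2, $t2, 4 → $t2=116+4=120
add $t0, $t0, 2 → $t0=11+2=13
cmp $t0, 15  (cmp 13,15)
blt top: taken
lw $t4, 0($t2) → $t4=M[120]=6
and $t1, $t1, $t4 → $t1=0&6=0
add $t2, $t2, 4 → $t2=120+4=124
add $t0, $t0, 2 → $t0=13+2=15
cmp $t0, 15  (cmp 15,15)
blt top: not taken
sub $t1, $t4, 18 → $t1=6-18=-12
sw $t1, (108) → M[108]=-12
halt.

-12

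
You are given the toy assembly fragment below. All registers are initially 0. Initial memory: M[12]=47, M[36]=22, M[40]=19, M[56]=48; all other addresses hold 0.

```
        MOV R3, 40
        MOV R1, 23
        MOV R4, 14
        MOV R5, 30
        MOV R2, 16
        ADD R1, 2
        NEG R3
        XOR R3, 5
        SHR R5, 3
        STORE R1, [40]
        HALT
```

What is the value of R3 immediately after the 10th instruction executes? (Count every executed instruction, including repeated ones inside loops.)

after MOV R3, 40: R3=40
after MOV R1, 23: R1=23
after MOV R4, 14: R4=14
after MOV R5, 30: R5=30
after MOV R2, 16: R2=16
after ADD R1, 2: R1=23+2=25
after NEG R3: R3=-(40)=-40
after XOR R3, 5: R3=(-40)^5=-35
after SHR R5, 3: R5=30>>3=3
STORE R1, [40] → M[40]=25
After step 10: R3 = -35.

-35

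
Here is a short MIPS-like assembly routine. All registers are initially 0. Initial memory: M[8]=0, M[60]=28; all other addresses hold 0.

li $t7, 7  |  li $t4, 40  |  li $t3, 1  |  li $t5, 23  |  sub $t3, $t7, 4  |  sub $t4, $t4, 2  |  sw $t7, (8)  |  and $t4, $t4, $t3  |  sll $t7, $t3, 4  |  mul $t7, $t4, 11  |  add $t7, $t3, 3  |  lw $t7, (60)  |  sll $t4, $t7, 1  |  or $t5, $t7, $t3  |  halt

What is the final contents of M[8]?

after li $t7, 7: $t7=7
after li $t4, 40: $t4=40
after li $t3, 1: $t3=1
after li $t5, 23: $t5=23
after sub $t3, $t7, 4: $t3=7-4=3
after sub $t4, $t4, 2: $t4=40-2=38
sw $t7, (8) → M[8]=7
after and $t4, $t4, $t3: $t4=38&3=2
after sll $t7, $t3, 4: $t7=3<<4=48
after mul $t7, $t4, 11: $t7=2*11=22
after add $t7, $t3, 3: $t7=3+3=6
after lw $t7, (60): $t7=M[60]=28
after sll $t4, $t7, 1: $t4=28<<1=56
after or $t5, $t7, $t3: $t5=28|3=31
halt.

7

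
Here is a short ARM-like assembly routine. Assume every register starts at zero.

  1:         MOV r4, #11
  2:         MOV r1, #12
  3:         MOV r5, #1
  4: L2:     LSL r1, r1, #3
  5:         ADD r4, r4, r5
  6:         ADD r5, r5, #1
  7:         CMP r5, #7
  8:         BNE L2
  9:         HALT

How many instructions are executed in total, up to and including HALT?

MOV r4, #11 → r4=11
MOV r1, #12 → r1=12
MOV r5, #1 → r5=1
LSL r1, r1, #3 → r1=12<<3=96
ADD r4, r4, r5 → r4=11+1=12
ADD r5, r5, #1 → r5=1+1=2
CMP r5, #7  (cmp 2,7)
BNE L2: taken
LSL r1, r1, #3 → r1=96<<3=768
ADD r4, r4, r5 → r4=12+2=14
ADD r5, r5, #1 → r5=2+1=3
CMP r5, #7  (cmp 3,7)
BNE L2: taken
LSL r1, r1, #3 → r1=768<<3=6144
ADD r4, r4, r5 → r4=14+3=17
ADD r5, r5, #1 → r5=3+1=4
CMP r5, #7  (cmp 4,7)
BNE L2: taken
LSL r1, r1, #3 → r1=6144<<3=49152
ADD r4, r4, r5 → r4=17+4=21
ADD r5, r5, #1 → r5=4+1=5
CMP r5, #7  (cmp 5,7)
BNE L2: taken
LSL r1, r1, #3 → r1=49152<<3=393216
ADD r4, r4, r5 → r4=21+5=26
ADD r5, r5, #1 → r5=5+1=6
CMP r5, #7  (cmp 6,7)
BNE L2: taken
LSL r1, r1, #3 → r1=393216<<3=3145728
ADD r4, r4, r5 → r4=26+6=32
ADD r5, r5, #1 → r5=6+1=7
CMP r5, #7  (cmp 7,7)
BNE L2: not taken
halt.
Total executed instructions: 34.

34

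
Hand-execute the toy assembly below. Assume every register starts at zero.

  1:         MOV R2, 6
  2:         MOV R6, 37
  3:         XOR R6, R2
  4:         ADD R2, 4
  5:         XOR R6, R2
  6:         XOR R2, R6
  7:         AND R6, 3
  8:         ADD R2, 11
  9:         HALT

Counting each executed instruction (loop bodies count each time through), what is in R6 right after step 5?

R2=6
R6=37
R6=37^6=35
R2=6+4=10
R6=35^10=41
After step 5: R6 = 41.

41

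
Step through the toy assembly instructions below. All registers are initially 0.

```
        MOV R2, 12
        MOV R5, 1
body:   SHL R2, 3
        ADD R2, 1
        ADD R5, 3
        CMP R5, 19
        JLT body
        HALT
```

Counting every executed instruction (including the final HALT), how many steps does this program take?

MOV R2, 12 → R2=12
MOV R5, 1 → R5=1
SHL R2, 3 → R2=12<<3=96
ADD R2, 1 → R2=96+1=97
ADD R5, 3 → R5=1+3=4
CMP R5, 19  (cmp 4,19)
JLT body: taken
SHL R2, 3 → R2=97<<3=776
ADD R2, 1 → R2=776+1=777
ADD R5, 3 → R5=4+3=7
CMP R5, 19  (cmp 7,19)
JLT body: taken
SHL R2, 3 → R2=777<<3=6216
ADD R2, 1 → R2=6216+1=6217
ADD R5, 3 → R5=7+3=10
CMP R5, 19  (cmp 10,19)
JLT body: taken
SHL R2, 3 → R2=6217<<3=49736
ADD R2, 1 → R2=49736+1=49737
ADD R5, 3 → R5=10+3=13
CMP R5, 19  (cmp 13,19)
JLT body: taken
SHL R2, 3 → R2=49737<<3=397896
ADD R2, 1 → R2=397896+1=397897
ADD R5, 3 → R5=13+3=16
CMP R5, 19  (cmp 16,19)
JLT body: taken
SHL R2, 3 → R2=397897<<3=3183176
ADD R2, 1 → R2=3183176+1=3183177
ADD R5, 3 → R5=16+3=19
CMP R5, 19  (cmp 19,19)
JLT body: not taken
halt.
Total executed instructions: 33.

33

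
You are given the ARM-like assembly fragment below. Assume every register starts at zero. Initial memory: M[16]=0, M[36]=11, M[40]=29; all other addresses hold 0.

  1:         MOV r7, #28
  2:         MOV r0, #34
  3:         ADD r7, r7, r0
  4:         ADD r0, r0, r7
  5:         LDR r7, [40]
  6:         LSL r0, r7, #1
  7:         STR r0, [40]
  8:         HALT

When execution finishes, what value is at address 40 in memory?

58

r7=28
r0=34
r7=28+34=62
r0=34+62=96
r7=M[40]=29
r0=29<<1=58
STR r0, [40] → M[40]=58
halt.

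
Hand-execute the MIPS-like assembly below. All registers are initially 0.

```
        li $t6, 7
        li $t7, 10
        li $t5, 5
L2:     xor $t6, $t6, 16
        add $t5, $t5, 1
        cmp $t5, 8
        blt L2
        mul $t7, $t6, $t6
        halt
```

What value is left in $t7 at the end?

529

li $t6, 7 → $t6=7
li $t7, 10 → $t7=10
li $t5, 5 → $t5=5
xor $t6, $t6, 16 → $t6=7^16=23
add $t5, $t5, 1 → $t5=5+1=6
cmp $t5, 8  (cmp 6,8)
blt L2: taken
xor $t6, $t6, 16 → $t6=23^16=7
add $t5, $t5, 1 → $t5=6+1=7
cmp $t5, 8  (cmp 7,8)
blt L2: taken
xor $t6, $t6, 16 → $t6=7^16=23
add $t5, $t5, 1 → $t5=7+1=8
cmp $t5, 8  (cmp 8,8)
blt L2: not taken
mul $t7, $t6, $t6 → $t7=23*23=529
halt.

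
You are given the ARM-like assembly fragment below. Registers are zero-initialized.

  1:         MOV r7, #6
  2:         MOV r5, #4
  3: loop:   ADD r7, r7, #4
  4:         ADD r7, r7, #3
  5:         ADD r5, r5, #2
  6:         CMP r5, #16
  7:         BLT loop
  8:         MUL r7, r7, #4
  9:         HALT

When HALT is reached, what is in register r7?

192

after MOV r7, #6: r7=6
after MOV r5, #4: r5=4
after ADD r7, r7, #4: r7=6+4=10
after ADD r7, r7, #3: r7=10+3=13
after ADD r5, r5, #2: r5=4+2=6
CMP r5, #16  (cmp 6,16)
BLT loop: taken
after ADD r7, r7, #4: r7=13+4=17
after ADD r7, r7, #3: r7=17+3=20
after ADD r5, r5, #2: r5=6+2=8
CMP r5, #16  (cmp 8,16)
BLT loop: taken
after ADD r7, r7, #4: r7=20+4=24
after ADD r7, r7, #3: r7=24+3=27
after ADD r5, r5, #2: r5=8+2=10
CMP r5, #16  (cmp 10,16)
BLT loop: taken
after ADD r7, r7, #4: r7=27+4=31
after ADD r7, r7, #3: r7=31+3=34
after ADD r5, r5, #2: r5=10+2=12
CMP r5, #16  (cmp 12,16)
BLT loop: taken
after ADD r7, r7, #4: r7=34+4=38
after ADD r7, r7, #3: r7=38+3=41
after ADD r5, r5, #2: r5=12+2=14
CMP r5, #16  (cmp 14,16)
BLT loop: taken
after ADD r7, r7, #4: r7=41+4=45
after ADD r7, r7, #3: r7=45+3=48
after ADD r5, r5, #2: r5=14+2=16
CMP r5, #16  (cmp 16,16)
BLT loop: not taken
after MUL r7, r7, #4: r7=48*4=192
halt.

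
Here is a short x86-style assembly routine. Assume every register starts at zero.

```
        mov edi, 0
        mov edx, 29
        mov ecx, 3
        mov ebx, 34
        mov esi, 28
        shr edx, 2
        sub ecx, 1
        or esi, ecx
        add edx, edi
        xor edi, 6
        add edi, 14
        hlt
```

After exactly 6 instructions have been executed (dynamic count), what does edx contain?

7

after mov edi, 0: edi=0
after mov edx, 29: edx=29
after mov ecx, 3: ecx=3
after mov ebx, 34: ebx=34
after mov esi, 28: esi=28
after shr edx, 2: edx=29>>2=7
After step 6: edx = 7.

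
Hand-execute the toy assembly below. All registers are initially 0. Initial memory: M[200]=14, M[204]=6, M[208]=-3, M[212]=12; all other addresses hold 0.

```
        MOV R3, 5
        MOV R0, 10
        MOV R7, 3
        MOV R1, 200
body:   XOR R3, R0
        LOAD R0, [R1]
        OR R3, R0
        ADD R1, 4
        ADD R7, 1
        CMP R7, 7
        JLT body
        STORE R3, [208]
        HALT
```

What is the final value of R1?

MOV R3, 5 → R3=5
MOV R0, 10 → R0=10
MOV R7, 3 → R7=3
MOV R1, 200 → R1=200
XOR R3, R0 → R3=5^10=15
LOAD R0, [R1] → R0=M[200]=14
OR R3, R0 → R3=15|14=15
ADD R1, 4 → R1=200+4=204
ADD R7, 1 → R7=3+1=4
CMP R7, 7  (cmp 4,7)
JLT body: taken
XOR R3, R0 → R3=15^14=1
LOAD R0, [R1] → R0=M[204]=6
OR R3, R0 → R3=1|6=7
ADD R1, 4 → R1=204+4=208
ADD R7, 1 → R7=4+1=5
CMP R7, 7  (cmp 5,7)
JLT body: taken
XOR R3, R0 → R3=7^6=1
LOAD R0, [R1] → R0=M[208]=-3
OR R3, R0 → R3=1|(-3)=-3
ADD R1, 4 → R1=208+4=212
ADD R7, 1 → R7=5+1=6
CMP R7, 7  (cmp 6,7)
JLT body: taken
XOR R3, R0 → R3=(-3)^(-3)=0
LOAD R0, [R1] → R0=M[212]=12
OR R3, R0 → R3=0|12=12
ADD R1, 4 → R1=212+4=216
ADD R7, 1 → R7=6+1=7
CMP R7, 7  (cmp 7,7)
JLT body: not taken
STORE R3, [208] → M[208]=12
halt.

216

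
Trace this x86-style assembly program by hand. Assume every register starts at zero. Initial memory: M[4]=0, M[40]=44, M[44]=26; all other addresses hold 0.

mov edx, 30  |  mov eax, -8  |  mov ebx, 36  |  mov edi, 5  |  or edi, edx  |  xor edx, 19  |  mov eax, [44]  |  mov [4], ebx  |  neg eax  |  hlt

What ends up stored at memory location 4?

mov edx, 30 → edx=30
mov eax, -8 → eax=-8
mov ebx, 36 → ebx=36
mov edi, 5 → edi=5
or edi, edx → edi=5|30=31
xor edx, 19 → edx=30^19=13
mov eax, [44] → eax=M[44]=26
mov [4], ebx → M[4]=36
neg eax → eax=-(26)=-26
halt.

36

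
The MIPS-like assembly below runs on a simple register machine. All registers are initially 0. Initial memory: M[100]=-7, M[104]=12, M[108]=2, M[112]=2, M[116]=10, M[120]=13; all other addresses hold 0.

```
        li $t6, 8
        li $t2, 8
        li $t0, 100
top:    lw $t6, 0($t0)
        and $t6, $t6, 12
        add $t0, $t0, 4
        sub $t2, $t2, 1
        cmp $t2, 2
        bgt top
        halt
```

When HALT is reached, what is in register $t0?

$t6=8
$t2=8
$t0=100
$t6=M[100]=-7
$t6=(-7)&12=8
$t0=100+4=104
$t2=8-1=7
cmp $t2, 2  (cmp 7,2)
bgt top: taken
$t6=M[104]=12
$t6=12&12=12
$t0=104+4=108
$t2=7-1=6
cmp $t2, 2  (cmp 6,2)
bgt top: taken
$t6=M[108]=2
$t6=2&12=0
$t0=108+4=112
$t2=6-1=5
cmp $t2, 2  (cmp 5,2)
bgt top: taken
$t6=M[112]=2
$t6=2&12=0
$t0=112+4=116
$t2=5-1=4
cmp $t2, 2  (cmp 4,2)
bgt top: taken
$t6=M[116]=10
$t6=10&12=8
$t0=116+4=120
$t2=4-1=3
cmp $t2, 2  (cmp 3,2)
bgt top: taken
$t6=M[120]=13
$t6=13&12=12
$t0=120+4=124
$t2=3-1=2
cmp $t2, 2  (cmp 2,2)
bgt top: not taken
halt.

124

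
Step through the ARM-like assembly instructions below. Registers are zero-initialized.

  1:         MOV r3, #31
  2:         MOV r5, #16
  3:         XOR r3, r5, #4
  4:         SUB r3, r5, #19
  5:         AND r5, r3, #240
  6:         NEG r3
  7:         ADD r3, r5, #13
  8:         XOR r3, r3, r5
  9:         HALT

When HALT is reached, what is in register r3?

13

r3=31
r5=16
r3=16^4=20
r3=16-19=-3
r5=(-3)&240=240
r3=-(-3)=3
r3=240+13=253
r3=253^240=13
halt.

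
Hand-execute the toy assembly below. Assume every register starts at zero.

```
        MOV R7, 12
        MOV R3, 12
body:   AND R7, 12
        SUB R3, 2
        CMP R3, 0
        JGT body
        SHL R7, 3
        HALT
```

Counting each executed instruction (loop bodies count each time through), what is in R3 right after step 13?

R7=12
R3=12
R7=12&12=12
R3=12-2=10
CMP R3, 0  (cmp 10,0)
JGT body: taken
R7=12&12=12
R3=10-2=8
CMP R3, 0  (cmp 8,0)
JGT body: taken
R7=12&12=12
R3=8-2=6
CMP R3, 0  (cmp 6,0)
After step 13: R3 = 6.

6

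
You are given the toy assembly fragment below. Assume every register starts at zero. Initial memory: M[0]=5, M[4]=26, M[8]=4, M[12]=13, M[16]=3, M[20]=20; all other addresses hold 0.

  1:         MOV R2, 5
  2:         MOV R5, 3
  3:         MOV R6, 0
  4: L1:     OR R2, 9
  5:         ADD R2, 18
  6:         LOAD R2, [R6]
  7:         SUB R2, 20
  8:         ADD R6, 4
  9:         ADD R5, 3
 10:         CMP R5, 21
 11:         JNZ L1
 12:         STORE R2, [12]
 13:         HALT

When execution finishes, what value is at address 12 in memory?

0

after MOV R2, 5: R2=5
after MOV R5, 3: R5=3
after MOV R6, 0: R6=0
after OR R2, 9: R2=5|9=13
after ADD R2, 18: R2=13+18=31
after LOAD R2, [R6]: R2=M[0]=5
after SUB R2, 20: R2=5-20=-15
after ADD R6, 4: R6=0+4=4
after ADD R5, 3: R5=3+3=6
CMP R5, 21  (cmp 6,21)
JNZ L1: taken
after OR R2, 9: R2=(-15)|9=-7
after ADD R2, 18: R2=(-7)+18=11
after LOAD R2, [R6]: R2=M[4]=26
after SUB R2, 20: R2=26-20=6
after ADD R6, 4: R6=4+4=8
after ADD R5, 3: R5=6+3=9
CMP R5, 21  (cmp 9,21)
JNZ L1: taken
after OR R2, 9: R2=6|9=15
after ADD R2, 18: R2=15+18=33
after LOAD R2, [R6]: R2=M[8]=4
after SUB R2, 20: R2=4-20=-16
after ADD R6, 4: R6=8+4=12
after ADD R5, 3: R5=9+3=12
CMP R5, 21  (cmp 12,21)
JNZ L1: taken
after OR R2, 9: R2=(-16)|9=-7
after ADD R2, 18: R2=(-7)+18=11
after LOAD R2, [R6]: R2=M[12]=13
after SUB R2, 20: R2=13-20=-7
after ADD R6, 4: R6=12+4=16
after ADD R5, 3: R5=12+3=15
CMP R5, 21  (cmp 15,21)
JNZ L1: taken
after OR R2, 9: R2=(-7)|9=-7
after ADD R2, 18: R2=(-7)+18=11
after LOAD R2, [R6]: R2=M[16]=3
after SUB R2, 20: R2=3-20=-17
after ADD R6, 4: R6=16+4=20
after ADD R5, 3: R5=15+3=18
CMP R5, 21  (cmp 18,21)
JNZ L1: taken
after OR R2, 9: R2=(-17)|9=-17
after ADD R2, 18: R2=(-17)+18=1
after LOAD R2, [R6]: R2=M[20]=20
after SUB R2, 20: R2=20-20=0
after ADD R6, 4: R6=20+4=24
after ADD R5, 3: R5=18+3=21
CMP R5, 21  (cmp 21,21)
JNZ L1: not taken
STORE R2, [12] → M[12]=0
halt.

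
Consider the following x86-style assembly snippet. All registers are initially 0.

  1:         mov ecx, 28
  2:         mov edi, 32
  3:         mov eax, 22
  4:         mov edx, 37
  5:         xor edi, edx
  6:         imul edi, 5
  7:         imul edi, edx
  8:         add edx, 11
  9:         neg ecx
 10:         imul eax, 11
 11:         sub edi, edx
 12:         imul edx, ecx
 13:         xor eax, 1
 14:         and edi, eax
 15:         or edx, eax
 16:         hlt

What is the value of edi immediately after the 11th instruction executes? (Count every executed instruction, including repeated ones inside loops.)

after mov ecx, 28: ecx=28
after mov edi, 32: edi=32
after mov eax, 22: eax=22
after mov edx, 37: edx=37
after xor edi, edx: edi=32^37=5
after imul edi, 5: edi=5*5=25
after imul edi, edx: edi=25*37=925
after add edx, 11: edx=37+11=48
after neg ecx: ecx=-(28)=-28
after imul eax, 11: eax=22*11=242
after sub edi, edx: edi=925-48=877
After step 11: edi = 877.

877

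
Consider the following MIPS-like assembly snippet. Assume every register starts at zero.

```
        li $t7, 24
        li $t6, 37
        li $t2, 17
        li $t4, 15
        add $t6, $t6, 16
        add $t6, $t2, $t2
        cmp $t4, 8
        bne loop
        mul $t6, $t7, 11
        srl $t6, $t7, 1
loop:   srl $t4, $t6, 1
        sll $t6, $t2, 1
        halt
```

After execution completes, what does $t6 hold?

li $t7, 24 → $t7=24
li $t6, 37 → $t6=37
li $t2, 17 → $t2=17
li $t4, 15 → $t4=15
add $t6, $t6, 16 → $t6=37+16=53
add $t6, $t2, $t2 → $t6=17+17=34
cmp $t4, 8  (cmp 15,8)
bne loop: taken
srl $t4, $t6, 1 → $t4=34>>1=17
sll $t6, $t2, 1 → $t6=17<<1=34
halt.

34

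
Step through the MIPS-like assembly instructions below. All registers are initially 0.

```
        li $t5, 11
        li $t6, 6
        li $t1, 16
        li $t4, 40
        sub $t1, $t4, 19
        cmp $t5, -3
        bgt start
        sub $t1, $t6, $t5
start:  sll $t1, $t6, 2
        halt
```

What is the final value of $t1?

24

li $t5, 11 → $t5=11
li $t6, 6 → $t6=6
li $t1, 16 → $t1=16
li $t4, 40 → $t4=40
sub $t1, $t4, 19 → $t1=40-19=21
cmp $t5, -3  (cmp 11,-3)
bgt start: taken
sll $t1, $t6, 2 → $t1=6<<2=24
halt.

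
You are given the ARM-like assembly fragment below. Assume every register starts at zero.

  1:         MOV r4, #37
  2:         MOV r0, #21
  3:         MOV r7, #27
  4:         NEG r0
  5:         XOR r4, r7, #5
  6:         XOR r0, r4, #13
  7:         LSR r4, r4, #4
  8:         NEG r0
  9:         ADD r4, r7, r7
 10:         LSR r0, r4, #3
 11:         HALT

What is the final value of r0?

6

after MOV r4, #37: r4=37
after MOV r0, #21: r0=21
after MOV r7, #27: r7=27
after NEG r0: r0=-(21)=-21
after XOR r4, r7, #5: r4=27^5=30
after XOR r0, r4, #13: r0=30^13=19
after LSR r4, r4, #4: r4=30>>4=1
after NEG r0: r0=-(19)=-19
after ADD r4, r7, r7: r4=27+27=54
after LSR r0, r4, #3: r0=54>>3=6
halt.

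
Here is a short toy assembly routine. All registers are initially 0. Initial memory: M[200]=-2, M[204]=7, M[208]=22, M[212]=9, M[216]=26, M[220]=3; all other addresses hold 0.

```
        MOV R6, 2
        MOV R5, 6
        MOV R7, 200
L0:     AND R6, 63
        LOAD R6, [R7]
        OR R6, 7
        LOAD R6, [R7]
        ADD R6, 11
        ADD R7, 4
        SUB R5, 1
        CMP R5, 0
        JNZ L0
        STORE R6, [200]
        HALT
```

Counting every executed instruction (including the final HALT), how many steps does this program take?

after MOV R6, 2: R6=2
after MOV R5, 6: R5=6
after MOV R7, 200: R7=200
after AND R6, 63: R6=2&63=2
after LOAD R6, [R7]: R6=M[200]=-2
after OR R6, 7: R6=(-2)|7=-1
after LOAD R6, [R7]: R6=M[200]=-2
after ADD R6, 11: R6=(-2)+11=9
after ADD R7, 4: R7=200+4=204
after SUB R5, 1: R5=6-1=5
CMP R5, 0  (cmp 5,0)
JNZ L0: taken
after AND R6, 63: R6=9&63=9
after LOAD R6, [R7]: R6=M[204]=7
after OR R6, 7: R6=7|7=7
after LOAD R6, [R7]: R6=M[204]=7
after ADD R6, 11: R6=7+11=18
after ADD R7, 4: R7=204+4=208
after SUB R5, 1: R5=5-1=4
CMP R5, 0  (cmp 4,0)
JNZ L0: taken
after AND R6, 63: R6=18&63=18
after LOAD R6, [R7]: R6=M[208]=22
after OR R6, 7: R6=22|7=23
after LOAD R6, [R7]: R6=M[208]=22
after ADD R6, 11: R6=22+11=33
after ADD R7, 4: R7=208+4=212
after SUB R5, 1: R5=4-1=3
CMP R5, 0  (cmp 3,0)
JNZ L0: taken
after AND R6, 63: R6=33&63=33
after LOAD R6, [R7]: R6=M[212]=9
after OR R6, 7: R6=9|7=15
after LOAD R6, [R7]: R6=M[212]=9
after ADD R6, 11: R6=9+11=20
after ADD R7, 4: R7=212+4=216
after SUB R5, 1: R5=3-1=2
CMP R5, 0  (cmp 2,0)
JNZ L0: taken
after AND R6, 63: R6=20&63=20
after LOAD R6, [R7]: R6=M[216]=26
after OR R6, 7: R6=26|7=31
after LOAD R6, [R7]: R6=M[216]=26
after ADD R6, 11: R6=26+11=37
after ADD R7, 4: R7=216+4=220
after SUB R5, 1: R5=2-1=1
CMP R5, 0  (cmp 1,0)
JNZ L0: taken
after AND R6, 63: R6=37&63=37
after LOAD R6, [R7]: R6=M[220]=3
after OR R6, 7: R6=3|7=7
after LOAD R6, [R7]: R6=M[220]=3
after ADD R6, 11: R6=3+11=14
after ADD R7, 4: R7=220+4=224
after SUB R5, 1: R5=1-1=0
CMP R5, 0  (cmp 0,0)
JNZ L0: not taken
STORE R6, [200] → M[200]=14
halt.
Total executed instructions: 59.

59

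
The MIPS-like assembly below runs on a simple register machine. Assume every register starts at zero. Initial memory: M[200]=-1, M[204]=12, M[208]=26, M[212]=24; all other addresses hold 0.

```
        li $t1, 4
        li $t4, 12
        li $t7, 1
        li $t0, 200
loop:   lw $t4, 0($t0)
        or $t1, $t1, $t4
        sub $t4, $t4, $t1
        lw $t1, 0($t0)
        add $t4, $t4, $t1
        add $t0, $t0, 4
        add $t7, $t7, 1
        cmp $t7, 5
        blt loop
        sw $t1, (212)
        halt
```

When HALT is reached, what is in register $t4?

22

li $t1, 4 → $t1=4
li $t4, 12 → $t4=12
li $t7, 1 → $t7=1
li $t0, 200 → $t0=200
lw $t4, 0($t0) → $t4=M[200]=-1
or $t1, $t1, $t4 → $t1=4|(-1)=-1
sub $t4, $t4, $t1 → $t4=(-1)-(-1)=0
lw $t1, 0($t0) → $t1=M[200]=-1
add $t4, $t4, $t1 → $t4=0+(-1)=-1
add $t0, $t0, 4 → $t0=200+4=204
add $t7, $t7, 1 → $t7=1+1=2
cmp $t7, 5  (cmp 2,5)
blt loop: taken
lw $t4, 0($t0) → $t4=M[204]=12
or $t1, $t1, $t4 → $t1=(-1)|12=-1
sub $t4, $t4, $t1 → $t4=12-(-1)=13
lw $t1, 0($t0) → $t1=M[204]=12
add $t4, $t4, $t1 → $t4=13+12=25
add $t0, $t0, 4 → $t0=204+4=208
add $t7, $t7, 1 → $t7=2+1=3
cmp $t7, 5  (cmp 3,5)
blt loop: taken
lw $t4, 0($t0) → $t4=M[208]=26
or $t1, $t1, $t4 → $t1=12|26=30
sub $t4, $t4, $t1 → $t4=26-30=-4
lw $t1, 0($t0) → $t1=M[208]=26
add $t4, $t4, $t1 → $t4=(-4)+26=22
add $t0, $t0, 4 → $t0=208+4=212
add $t7, $t7, 1 → $t7=3+1=4
cmp $t7, 5  (cmp 4,5)
blt loop: taken
lw $t4, 0($t0) → $t4=M[212]=24
or $t1, $t1, $t4 → $t1=26|24=26
sub $t4, $t4, $t1 → $t4=24-26=-2
lw $t1, 0($t0) → $t1=M[212]=24
add $t4, $t4, $t1 → $t4=(-2)+24=22
add $t0, $t0, 4 → $t0=212+4=216
add $t7, $t7, 1 → $t7=4+1=5
cmp $t7, 5  (cmp 5,5)
blt loop: not taken
sw $t1, (212) → M[212]=24
halt.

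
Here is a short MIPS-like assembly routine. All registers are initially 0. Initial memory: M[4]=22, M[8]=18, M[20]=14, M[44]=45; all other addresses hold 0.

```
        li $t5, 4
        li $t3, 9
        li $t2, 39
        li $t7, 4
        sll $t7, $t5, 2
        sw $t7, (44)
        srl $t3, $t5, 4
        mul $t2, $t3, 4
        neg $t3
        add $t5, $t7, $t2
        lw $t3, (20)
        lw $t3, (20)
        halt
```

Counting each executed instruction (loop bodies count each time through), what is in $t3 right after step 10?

after li $t5, 4: $t5=4
after li $t3, 9: $t3=9
after li $t2, 39: $t2=39
after li $t7, 4: $t7=4
after sll $t7, $t5, 2: $t7=4<<2=16
sw $t7, (44) → M[44]=16
after srl $t3, $t5, 4: $t3=4>>4=0
after mul $t2, $t3, 4: $t2=0*4=0
after neg $t3: $t3=-(0)=0
after add $t5, $t7, $t2: $t5=16+0=16
After step 10: $t3 = 0.

0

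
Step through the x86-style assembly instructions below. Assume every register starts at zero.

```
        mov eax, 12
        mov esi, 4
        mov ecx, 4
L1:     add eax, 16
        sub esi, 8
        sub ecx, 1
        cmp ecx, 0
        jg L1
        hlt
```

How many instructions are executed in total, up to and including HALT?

mov eax, 12 → eax=12
mov esi, 4 → esi=4
mov ecx, 4 → ecx=4
add eax, 16 → eax=12+16=28
sub esi, 8 → esi=4-8=-4
sub ecx, 1 → ecx=4-1=3
cmp ecx, 0  (cmp 3,0)
jg L1: taken
add eax, 16 → eax=28+16=44
sub esi, 8 → esi=(-4)-8=-12
sub ecx, 1 → ecx=3-1=2
cmp ecx, 0  (cmp 2,0)
jg L1: taken
add eax, 16 → eax=44+16=60
sub esi, 8 → esi=(-12)-8=-20
sub ecx, 1 → ecx=2-1=1
cmp ecx, 0  (cmp 1,0)
jg L1: taken
add eax, 16 → eax=60+16=76
sub esi, 8 → esi=(-20)-8=-28
sub ecx, 1 → ecx=1-1=0
cmp ecx, 0  (cmp 0,0)
jg L1: not taken
halt.
Total executed instructions: 24.

24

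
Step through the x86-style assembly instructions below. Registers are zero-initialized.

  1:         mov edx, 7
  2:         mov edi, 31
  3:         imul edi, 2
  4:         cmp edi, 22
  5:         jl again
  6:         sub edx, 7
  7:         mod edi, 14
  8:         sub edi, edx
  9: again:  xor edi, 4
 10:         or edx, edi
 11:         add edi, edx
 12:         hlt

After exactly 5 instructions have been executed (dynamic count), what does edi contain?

mov edx, 7 → edx=7
mov edi, 31 → edi=31
imul edi, 2 → edi=31*2=62
cmp edi, 22  (cmp 62,22)
jl again: not taken
After step 5: edi = 62.

62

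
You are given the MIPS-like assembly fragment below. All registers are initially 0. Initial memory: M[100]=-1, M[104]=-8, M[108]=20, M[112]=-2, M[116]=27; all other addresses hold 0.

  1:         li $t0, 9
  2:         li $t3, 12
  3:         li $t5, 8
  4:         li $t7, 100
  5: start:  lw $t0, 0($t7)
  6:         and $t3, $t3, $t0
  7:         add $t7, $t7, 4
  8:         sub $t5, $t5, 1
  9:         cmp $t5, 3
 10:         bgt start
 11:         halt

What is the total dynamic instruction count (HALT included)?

35

li $t0, 9 → $t0=9
li $t3, 12 → $t3=12
li $t5, 8 → $t5=8
li $t7, 100 → $t7=100
lw $t0, 0($t7) → $t0=M[100]=-1
and $t3, $t3, $t0 → $t3=12&(-1)=12
add $t7, $t7, 4 → $t7=100+4=104
sub $t5, $t5, 1 → $t5=8-1=7
cmp $t5, 3  (cmp 7,3)
bgt start: taken
lw $t0, 0($t7) → $t0=M[104]=-8
and $t3, $t3, $t0 → $t3=12&(-8)=8
add $t7, $t7, 4 → $t7=104+4=108
sub $t5, $t5, 1 → $t5=7-1=6
cmp $t5, 3  (cmp 6,3)
bgt start: taken
lw $t0, 0($t7) → $t0=M[108]=20
and $t3, $t3, $t0 → $t3=8&20=0
add $t7, $t7, 4 → $t7=108+4=112
sub $t5, $t5, 1 → $t5=6-1=5
cmp $t5, 3  (cmp 5,3)
bgt start: taken
lw $t0, 0($t7) → $t0=M[112]=-2
and $t3, $t3, $t0 → $t3=0&(-2)=0
add $t7, $t7, 4 → $t7=112+4=116
sub $t5, $t5, 1 → $t5=5-1=4
cmp $t5, 3  (cmp 4,3)
bgt start: taken
lw $t0, 0($t7) → $t0=M[116]=27
and $t3, $t3, $t0 → $t3=0&27=0
add $t7, $t7, 4 → $t7=116+4=120
sub $t5, $t5, 1 → $t5=4-1=3
cmp $t5, 3  (cmp 3,3)
bgt start: not taken
halt.
Total executed instructions: 35.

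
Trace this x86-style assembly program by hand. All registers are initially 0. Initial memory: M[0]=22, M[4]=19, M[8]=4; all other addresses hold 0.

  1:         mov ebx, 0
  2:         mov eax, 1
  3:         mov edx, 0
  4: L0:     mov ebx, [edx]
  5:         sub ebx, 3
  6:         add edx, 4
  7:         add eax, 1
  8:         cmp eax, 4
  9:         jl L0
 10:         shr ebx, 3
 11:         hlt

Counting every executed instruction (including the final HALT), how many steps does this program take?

23

after mov ebx, 0: ebx=0
after mov eax, 1: eax=1
after mov edx, 0: edx=0
after mov ebx, [edx]: ebx=M[0]=22
after sub ebx, 3: ebx=22-3=19
after add edx, 4: edx=0+4=4
after add eax, 1: eax=1+1=2
cmp eax, 4  (cmp 2,4)
jl L0: taken
after mov ebx, [edx]: ebx=M[4]=19
after sub ebx, 3: ebx=19-3=16
after add edx, 4: edx=4+4=8
after add eax, 1: eax=2+1=3
cmp eax, 4  (cmp 3,4)
jl L0: taken
after mov ebx, [edx]: ebx=M[8]=4
after sub ebx, 3: ebx=4-3=1
after add edx, 4: edx=8+4=12
after add eax, 1: eax=3+1=4
cmp eax, 4  (cmp 4,4)
jl L0: not taken
after shr ebx, 3: ebx=1>>3=0
halt.
Total executed instructions: 23.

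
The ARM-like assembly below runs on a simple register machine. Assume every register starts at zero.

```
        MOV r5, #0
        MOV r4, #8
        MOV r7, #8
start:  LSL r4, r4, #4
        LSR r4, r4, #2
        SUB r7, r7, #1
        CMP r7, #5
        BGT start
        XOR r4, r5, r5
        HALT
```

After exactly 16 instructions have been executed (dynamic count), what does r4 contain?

512

after MOV r5, #0: r5=0
after MOV r4, #8: r4=8
after MOV r7, #8: r7=8
after LSL r4, r4, #4: r4=8<<4=128
after LSR r4, r4, #2: r4=128>>2=32
after SUB r7, r7, #1: r7=8-1=7
CMP r7, #5  (cmp 7,5)
BGT start: taken
after LSL r4, r4, #4: r4=32<<4=512
after LSR r4, r4, #2: r4=512>>2=128
after SUB r7, r7, #1: r7=7-1=6
CMP r7, #5  (cmp 6,5)
BGT start: taken
after LSL r4, r4, #4: r4=128<<4=2048
after LSR r4, r4, #2: r4=2048>>2=512
after SUB r7, r7, #1: r7=6-1=5
After step 16: r4 = 512.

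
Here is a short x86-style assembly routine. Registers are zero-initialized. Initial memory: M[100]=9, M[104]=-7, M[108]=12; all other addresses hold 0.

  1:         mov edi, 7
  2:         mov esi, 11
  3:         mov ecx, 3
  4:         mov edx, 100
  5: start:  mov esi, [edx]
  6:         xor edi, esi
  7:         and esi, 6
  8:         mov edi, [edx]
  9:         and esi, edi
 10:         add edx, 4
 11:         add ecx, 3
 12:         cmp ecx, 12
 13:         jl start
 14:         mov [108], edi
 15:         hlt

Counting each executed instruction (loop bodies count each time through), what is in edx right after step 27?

108

mov edi, 7 → edi=7
mov esi, 11 → esi=11
mov ecx, 3 → ecx=3
mov edx, 100 → edx=100
mov esi, [edx] → esi=M[100]=9
xor edi, esi → edi=7^9=14
and esi, 6 → esi=9&6=0
mov edi, [edx] → edi=M[100]=9
and esi, edi → esi=0&9=0
add edx, 4 → edx=100+4=104
add ecx, 3 → ecx=3+3=6
cmp ecx, 12  (cmp 6,12)
jl start: taken
mov esi, [edx] → esi=M[104]=-7
xor edi, esi → edi=9^(-7)=-16
and esi, 6 → esi=(-7)&6=0
mov edi, [edx] → edi=M[104]=-7
and esi, edi → esi=0&(-7)=0
add edx, 4 → edx=104+4=108
add ecx, 3 → ecx=6+3=9
cmp ecx, 12  (cmp 9,12)
jl start: taken
mov esi, [edx] → esi=M[108]=12
xor edi, esi → edi=(-7)^12=-11
and esi, 6 → esi=12&6=4
mov edi, [edx] → edi=M[108]=12
and esi, edi → esi=4&12=4
After step 27: edx = 108.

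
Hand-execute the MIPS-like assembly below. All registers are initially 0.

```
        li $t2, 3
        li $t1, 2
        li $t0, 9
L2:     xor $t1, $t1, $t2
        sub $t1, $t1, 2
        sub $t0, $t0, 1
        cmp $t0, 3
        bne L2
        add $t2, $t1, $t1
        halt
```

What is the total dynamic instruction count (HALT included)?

35

after li $t2, 3: $t2=3
after li $t1, 2: $t1=2
after li $t0, 9: $t0=9
after xor $t1, $t1, $t2: $t1=2^3=1
after sub $t1, $t1, 2: $t1=1-2=-1
after sub $t0, $t0, 1: $t0=9-1=8
cmp $t0, 3  (cmp 8,3)
bne L2: taken
after xor $t1, $t1, $t2: $t1=(-1)^3=-4
after sub $t1, $t1, 2: $t1=(-4)-2=-6
after sub $t0, $t0, 1: $t0=8-1=7
cmp $t0, 3  (cmp 7,3)
bne L2: taken
after xor $t1, $t1, $t2: $t1=(-6)^3=-7
after sub $t1, $t1, 2: $t1=(-7)-2=-9
after sub $t0, $t0, 1: $t0=7-1=6
cmp $t0, 3  (cmp 6,3)
bne L2: taken
after xor $t1, $t1, $t2: $t1=(-9)^3=-12
after sub $t1, $t1, 2: $t1=(-12)-2=-14
after sub $t0, $t0, 1: $t0=6-1=5
cmp $t0, 3  (cmp 5,3)
bne L2: taken
after xor $t1, $t1, $t2: $t1=(-14)^3=-15
after sub $t1, $t1, 2: $t1=(-15)-2=-17
after sub $t0, $t0, 1: $t0=5-1=4
cmp $t0, 3  (cmp 4,3)
bne L2: taken
after xor $t1, $t1, $t2: $t1=(-17)^3=-20
after sub $t1, $t1, 2: $t1=(-20)-2=-22
after sub $t0, $t0, 1: $t0=4-1=3
cmp $t0, 3  (cmp 3,3)
bne L2: not taken
after add $t2, $t1, $t1: $t2=(-22)+(-22)=-44
halt.
Total executed instructions: 35.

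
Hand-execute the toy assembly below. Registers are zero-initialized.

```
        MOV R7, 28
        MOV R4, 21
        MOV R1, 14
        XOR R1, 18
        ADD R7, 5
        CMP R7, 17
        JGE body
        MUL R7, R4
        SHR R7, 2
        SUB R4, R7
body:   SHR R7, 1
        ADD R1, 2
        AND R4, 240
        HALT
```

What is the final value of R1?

30

R7=28
R4=21
R1=14
R1=14^18=28
R7=28+5=33
CMP R7, 17  (cmp 33,17)
JGE body: taken
R7=33>>1=16
R1=28+2=30
R4=21&240=16
halt.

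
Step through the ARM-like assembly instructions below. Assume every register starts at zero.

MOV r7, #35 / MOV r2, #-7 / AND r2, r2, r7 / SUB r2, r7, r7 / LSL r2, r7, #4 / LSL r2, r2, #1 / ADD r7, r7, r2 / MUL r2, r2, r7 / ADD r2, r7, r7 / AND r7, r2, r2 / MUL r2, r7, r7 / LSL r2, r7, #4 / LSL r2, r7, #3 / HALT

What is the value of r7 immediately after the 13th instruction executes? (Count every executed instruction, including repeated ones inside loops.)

after MOV r7, #35: r7=35
after MOV r2, #-7: r2=-7
after AND r2, r2, r7: r2=(-7)&35=33
after SUB r2, r7, r7: r2=35-35=0
after LSL r2, r7, #4: r2=35<<4=560
after LSL r2, r2, #1: r2=560<<1=1120
after ADD r7, r7, r2: r7=35+1120=1155
after MUL r2, r2, r7: r2=1120*1155=1293600
after ADD r2, r7, r7: r2=1155+1155=2310
after AND r7, r2, r2: r7=2310&2310=2310
after MUL r2, r7, r7: r2=2310*2310=5336100
after LSL r2, r7, #4: r2=2310<<4=36960
after LSL r2, r7, #3: r2=2310<<3=18480
After step 13: r7 = 2310.

2310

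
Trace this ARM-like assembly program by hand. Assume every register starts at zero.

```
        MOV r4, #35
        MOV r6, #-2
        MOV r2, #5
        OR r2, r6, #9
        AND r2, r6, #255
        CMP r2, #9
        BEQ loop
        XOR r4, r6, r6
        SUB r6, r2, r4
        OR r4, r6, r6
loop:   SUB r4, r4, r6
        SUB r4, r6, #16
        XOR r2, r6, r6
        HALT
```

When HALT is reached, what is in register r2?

r4=35
r6=-2
r2=5
r2=(-2)|9=-1
r2=(-2)&255=254
CMP r2, #9  (cmp 254,9)
BEQ loop: not taken
r4=(-2)^(-2)=0
r6=254-0=254
r4=254|254=254
r4=254-254=0
r4=254-16=238
r2=254^254=0
halt.

0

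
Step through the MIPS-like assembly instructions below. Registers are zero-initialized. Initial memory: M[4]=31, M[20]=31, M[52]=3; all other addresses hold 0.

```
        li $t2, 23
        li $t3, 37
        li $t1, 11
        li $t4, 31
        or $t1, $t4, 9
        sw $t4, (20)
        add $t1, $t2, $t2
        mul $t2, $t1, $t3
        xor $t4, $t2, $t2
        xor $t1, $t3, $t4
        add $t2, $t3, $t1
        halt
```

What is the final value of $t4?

after li $t2, 23: $t2=23
after li $t3, 37: $t3=37
after li $t1, 11: $t1=11
after li $t4, 31: $t4=31
after or $t1, $t4, 9: $t1=31|9=31
sw $t4, (20) → M[20]=31
after add $t1, $t2, $t2: $t1=23+23=46
after mul $t2, $t1, $t3: $t2=46*37=1702
after xor $t4, $t2, $t2: $t4=1702^1702=0
after xor $t1, $t3, $t4: $t1=37^0=37
after add $t2, $t3, $t1: $t2=37+37=74
halt.

0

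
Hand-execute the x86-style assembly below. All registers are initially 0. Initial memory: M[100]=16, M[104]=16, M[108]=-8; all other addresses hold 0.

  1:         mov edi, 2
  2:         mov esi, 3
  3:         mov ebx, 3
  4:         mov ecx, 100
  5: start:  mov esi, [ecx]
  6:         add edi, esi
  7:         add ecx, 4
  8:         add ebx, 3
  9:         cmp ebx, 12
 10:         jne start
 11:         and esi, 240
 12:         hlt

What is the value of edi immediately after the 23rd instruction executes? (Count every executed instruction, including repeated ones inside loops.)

26

after mov edi, 2: edi=2
after mov esi, 3: esi=3
after mov ebx, 3: ebx=3
after mov ecx, 100: ecx=100
after mov esi, [ecx]: esi=M[100]=16
after add edi, esi: edi=2+16=18
after add ecx, 4: ecx=100+4=104
after add ebx, 3: ebx=3+3=6
cmp ebx, 12  (cmp 6,12)
jne start: taken
after mov esi, [ecx]: esi=M[104]=16
after add edi, esi: edi=18+16=34
after add ecx, 4: ecx=104+4=108
after add ebx, 3: ebx=6+3=9
cmp ebx, 12  (cmp 9,12)
jne start: taken
after mov esi, [ecx]: esi=M[108]=-8
after add edi, esi: edi=34+(-8)=26
after add ecx, 4: ecx=108+4=112
after add ebx, 3: ebx=9+3=12
cmp ebx, 12  (cmp 12,12)
jne start: not taken
after and esi, 240: esi=(-8)&240=240
After step 23: edi = 26.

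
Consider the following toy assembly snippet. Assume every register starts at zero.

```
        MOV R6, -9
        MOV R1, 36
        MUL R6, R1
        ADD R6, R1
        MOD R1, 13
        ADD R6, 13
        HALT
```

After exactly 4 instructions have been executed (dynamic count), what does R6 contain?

MOV R6, -9 → R6=-9
MOV R1, 36 → R1=36
MUL R6, R1 → R6=(-9)*36=-324
ADD R6, R1 → R6=(-324)+36=-288
After step 4: R6 = -288.

-288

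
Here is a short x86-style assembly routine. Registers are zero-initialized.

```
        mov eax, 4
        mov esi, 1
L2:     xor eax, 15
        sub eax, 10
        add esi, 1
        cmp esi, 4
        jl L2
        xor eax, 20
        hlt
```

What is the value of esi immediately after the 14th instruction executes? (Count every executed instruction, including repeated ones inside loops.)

3

mov eax, 4 → eax=4
mov esi, 1 → esi=1
xor eax, 15 → eax=4^15=11
sub eax, 10 → eax=11-10=1
add esi, 1 → esi=1+1=2
cmp esi, 4  (cmp 2,4)
jl L2: taken
xor eax, 15 → eax=1^15=14
sub eax, 10 → eax=14-10=4
add esi, 1 → esi=2+1=3
cmp esi, 4  (cmp 3,4)
jl L2: taken
xor eax, 15 → eax=4^15=11
sub eax, 10 → eax=11-10=1
After step 14: esi = 3.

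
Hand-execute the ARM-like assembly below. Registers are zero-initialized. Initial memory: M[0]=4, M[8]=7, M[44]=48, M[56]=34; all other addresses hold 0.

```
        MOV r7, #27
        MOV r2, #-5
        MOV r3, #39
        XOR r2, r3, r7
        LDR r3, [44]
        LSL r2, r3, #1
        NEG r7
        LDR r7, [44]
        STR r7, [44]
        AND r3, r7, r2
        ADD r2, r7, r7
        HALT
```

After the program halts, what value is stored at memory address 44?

MOV r7, #27 → r7=27
MOV r2, #-5 → r2=-5
MOV r3, #39 → r3=39
XOR r2, r3, r7 → r2=39^27=60
LDR r3, [44] → r3=M[44]=48
LSL r2, r3, #1 → r2=48<<1=96
NEG r7 → r7=-(27)=-27
LDR r7, [44] → r7=M[44]=48
STR r7, [44] → M[44]=48
AND r3, r7, r2 → r3=48&96=32
ADD r2, r7, r7 → r2=48+48=96
halt.

48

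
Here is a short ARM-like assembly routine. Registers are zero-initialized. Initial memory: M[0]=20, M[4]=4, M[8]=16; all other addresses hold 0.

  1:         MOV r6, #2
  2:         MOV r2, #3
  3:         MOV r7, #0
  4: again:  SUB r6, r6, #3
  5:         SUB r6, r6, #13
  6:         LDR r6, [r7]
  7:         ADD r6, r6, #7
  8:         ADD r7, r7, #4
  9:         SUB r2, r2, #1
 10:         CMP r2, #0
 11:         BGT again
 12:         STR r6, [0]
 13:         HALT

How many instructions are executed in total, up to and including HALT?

after MOV r6, #2: r6=2
after MOV r2, #3: r2=3
after MOV r7, #0: r7=0
after SUB r6, r6, #3: r6=2-3=-1
after SUB r6, r6, #13: r6=(-1)-13=-14
after LDR r6, [r7]: r6=M[0]=20
after ADD r6, r6, #7: r6=20+7=27
after ADD r7, r7, #4: r7=0+4=4
after SUB r2, r2, #1: r2=3-1=2
CMP r2, #0  (cmp 2,0)
BGT again: taken
after SUB r6, r6, #3: r6=27-3=24
after SUB r6, r6, #13: r6=24-13=11
after LDR r6, [r7]: r6=M[4]=4
after ADD r6, r6, #7: r6=4+7=11
after ADD r7, r7, #4: r7=4+4=8
after SUB r2, r2, #1: r2=2-1=1
CMP r2, #0  (cmp 1,0)
BGT again: taken
after SUB r6, r6, #3: r6=11-3=8
after SUB r6, r6, #13: r6=8-13=-5
after LDR r6, [r7]: r6=M[8]=16
after ADD r6, r6, #7: r6=16+7=23
after ADD r7, r7, #4: r7=8+4=12
after SUB r2, r2, #1: r2=1-1=0
CMP r2, #0  (cmp 0,0)
BGT again: not taken
STR r6, [0] → M[0]=23
halt.
Total executed instructions: 29.

29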